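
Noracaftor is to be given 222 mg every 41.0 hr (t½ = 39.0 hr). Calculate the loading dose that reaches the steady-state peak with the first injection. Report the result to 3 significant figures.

k = ln 2 / 39.0 = 0.01777 hr⁻¹
Accumulation ratio R = 1 / (1 − e^(−kτ)) = 1 / (1 − e^(−0.01777×41.0)) = 1 / (1 − 0.4825) = 1.933
Loading dose = maintenance dose × R = 222 × 1.933 ≈ 429 mg

429 mg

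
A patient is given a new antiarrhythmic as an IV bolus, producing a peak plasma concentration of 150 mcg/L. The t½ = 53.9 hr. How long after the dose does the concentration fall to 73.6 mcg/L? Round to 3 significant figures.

k = ln 2 / 53.9 = 0.01286 hr⁻¹
C(t) = C₀ e^(−kt)  ⇒  t = ln(C₀/C) / k
t = ln(150/73.6) / 0.01286 = 0.7120 / 0.01286 ≈ 55.4 hours

55.4 hours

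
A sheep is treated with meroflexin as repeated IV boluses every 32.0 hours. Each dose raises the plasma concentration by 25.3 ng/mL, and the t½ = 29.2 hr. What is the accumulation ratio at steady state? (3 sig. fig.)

k = ln 2 / 29.2 = 0.02374 hr⁻¹
Fraction remaining after one interval: e^(−kτ) = e^(−0.02374 × 32.0) = 0.4678
R = 1 / (1 − 0.4678) = 1 / 0.5322 ≈ 1.88

1.88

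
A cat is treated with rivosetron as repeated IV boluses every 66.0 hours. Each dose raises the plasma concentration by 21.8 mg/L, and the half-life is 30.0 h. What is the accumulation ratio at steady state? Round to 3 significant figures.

1.28

k = ln 2 / 30.0 = 0.02310 h⁻¹
Fraction remaining after one interval: e^(−kτ) = e^(−0.02310 × 66.0) = 0.2176
R = 1 / (1 − 0.2176) = 1 / 0.7824 ≈ 1.28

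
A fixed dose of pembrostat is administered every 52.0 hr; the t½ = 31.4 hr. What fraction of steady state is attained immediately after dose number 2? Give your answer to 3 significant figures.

k = ln 2 / 31.4 = 0.02207 hr⁻¹
f_n = 1 − e^(−nkτ) = 1 − e^(−2 × 0.02207 × 52.0) = 1 − e^(−2.296) = 1 − 0.1007 ≈ 0.899

0.899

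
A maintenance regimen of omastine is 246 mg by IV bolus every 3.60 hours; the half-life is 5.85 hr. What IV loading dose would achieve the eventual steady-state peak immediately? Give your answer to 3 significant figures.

708 mg

k = ln 2 / 5.85 = 0.1185 hr⁻¹
Accumulation ratio R = 1 / (1 − e^(−kτ)) = 1 / (1 − e^(−0.1185×3.60)) = 1 / (1 − 0.6528) = 2.880
Loading dose = maintenance dose × R = 246 × 2.880 ≈ 708 mg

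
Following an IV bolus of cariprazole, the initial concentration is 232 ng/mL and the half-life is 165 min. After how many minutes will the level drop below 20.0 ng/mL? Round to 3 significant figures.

583 minutes

k = ln 2 / 165 = 0.004201 min⁻¹
C(t) = C₀ e^(−kt)  ⇒  t = ln(C₀/C) / k
t = ln(232/20.0) / 0.004201 = 2.451 / 0.004201 ≈ 583 minutes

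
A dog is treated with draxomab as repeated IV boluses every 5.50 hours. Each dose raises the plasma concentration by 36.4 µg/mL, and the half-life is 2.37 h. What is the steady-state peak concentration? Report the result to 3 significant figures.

k = ln 2 / 2.37 = 0.2925 h⁻¹
Fraction remaining after one interval: e^(−kτ) = e^(−0.2925 × 5.50) = 0.2002
R = 1 / (1 − 0.2002) = 1.250
Css,max = 36.4 × 1.250 ≈ 45.5 µg/mL

45.5 µg/mL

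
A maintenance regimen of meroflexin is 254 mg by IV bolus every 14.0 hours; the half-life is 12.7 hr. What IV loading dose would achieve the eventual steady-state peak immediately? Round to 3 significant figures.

k = ln 2 / 12.7 = 0.05458 hr⁻¹
Accumulation ratio R = 1 / (1 − e^(−kτ)) = 1 / (1 − e^(−0.05458×14.0)) = 1 / (1 − 0.4658) = 1.872
Loading dose = maintenance dose × R = 254 × 1.872 ≈ 475 mg

475 mg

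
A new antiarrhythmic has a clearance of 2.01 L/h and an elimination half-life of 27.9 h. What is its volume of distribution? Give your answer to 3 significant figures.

k = ln 2 / t½ = ln 2 / 27.9 = 0.02484 h⁻¹
V = CL / k = 2.01 / 0.02484 ≈ 80.9 L

80.9 L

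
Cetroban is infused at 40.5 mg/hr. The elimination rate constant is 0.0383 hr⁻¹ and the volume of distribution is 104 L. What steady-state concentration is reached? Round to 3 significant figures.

10.2 µg/mL

CL = k · V = 0.0383 × 104 = 3.983 L/hr
Css = rate / CL = 40.5 / 3.983 ≈ 10.2 µg/mL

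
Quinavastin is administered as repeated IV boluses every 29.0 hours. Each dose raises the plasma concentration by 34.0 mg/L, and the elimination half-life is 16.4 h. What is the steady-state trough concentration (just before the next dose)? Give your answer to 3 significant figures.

14.1 mg/L

k = ln 2 / 16.4 = 0.04227 h⁻¹
Fraction remaining after one interval: e^(−kτ) = e^(−0.04227 × 29.0) = 0.2936
R = 1 / (1 − 0.2936) = 1.416
Css,max = 34.0 × 1.416 = 48.13 mg/L
Css,min = Css,max × e^(−kτ) = 48.13 × 0.2936 ≈ 14.1 mg/L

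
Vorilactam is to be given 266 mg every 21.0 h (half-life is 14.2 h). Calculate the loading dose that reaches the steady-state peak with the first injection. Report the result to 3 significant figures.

415 mg

k = ln 2 / 14.2 = 0.04881 h⁻¹
Accumulation ratio R = 1 / (1 − e^(−kτ)) = 1 / (1 − e^(−0.04881×21.0)) = 1 / (1 − 0.3588) = 1.560
Loading dose = maintenance dose × R = 266 × 1.560 ≈ 415 mg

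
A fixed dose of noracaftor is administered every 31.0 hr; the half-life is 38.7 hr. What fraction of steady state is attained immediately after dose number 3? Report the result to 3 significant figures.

0.811

k = ln 2 / 38.7 = 0.01791 hr⁻¹
f_n = 1 − e^(−nkτ) = 1 − e^(−3 × 0.01791 × 31.0) = 1 − e^(−1.666) = 1 − 0.1891 ≈ 0.811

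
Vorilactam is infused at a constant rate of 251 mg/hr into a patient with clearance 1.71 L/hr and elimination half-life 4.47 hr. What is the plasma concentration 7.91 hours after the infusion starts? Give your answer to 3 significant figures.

104 mg/L

Css = rate / CL = 251 / 1.71 = 146.8 mg/L
k = ln 2 / 4.47 = 0.1551 hr⁻¹
C(t) = Css (1 − e^(−kt)) = 146.8 × (1 − e^(−1.227)) = 146.8 × 0.7067 ≈ 104 mg/L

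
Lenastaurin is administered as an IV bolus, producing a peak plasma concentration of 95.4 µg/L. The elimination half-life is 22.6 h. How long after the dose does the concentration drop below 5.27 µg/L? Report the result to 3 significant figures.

k = ln 2 / 22.6 = 0.03067 h⁻¹
C(t) = C₀ e^(−kt)  ⇒  t = ln(C₀/C) / k
t = ln(95.4/5.27) / 0.03067 = 2.896 / 0.03067 ≈ 94.4 hours

94.4 hours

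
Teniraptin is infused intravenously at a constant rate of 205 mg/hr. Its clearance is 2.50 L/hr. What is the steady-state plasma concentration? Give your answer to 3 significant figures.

Css = infusion rate / CL = 205 / 2.50 ≈ 82.0 µg/mL

82.0 µg/mL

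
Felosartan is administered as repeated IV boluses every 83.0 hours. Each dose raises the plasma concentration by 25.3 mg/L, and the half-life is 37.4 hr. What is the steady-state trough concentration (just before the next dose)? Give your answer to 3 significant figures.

6.92 mg/L

k = ln 2 / 37.4 = 0.01853 hr⁻¹
Fraction remaining after one interval: e^(−kτ) = e^(−0.01853 × 83.0) = 0.2148
R = 1 / (1 − 0.2148) = 1.273
Css,max = 25.3 × 1.273 = 32.22 mg/L
Css,min = Css,max × e^(−kτ) = 32.22 × 0.2148 ≈ 6.92 mg/L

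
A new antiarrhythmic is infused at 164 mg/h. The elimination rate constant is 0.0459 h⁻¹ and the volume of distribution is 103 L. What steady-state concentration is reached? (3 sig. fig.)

34.7 mg/L

CL = k · V = 0.0459 × 103 = 4.728 L/h
Css = rate / CL = 164 / 4.728 ≈ 34.7 mg/L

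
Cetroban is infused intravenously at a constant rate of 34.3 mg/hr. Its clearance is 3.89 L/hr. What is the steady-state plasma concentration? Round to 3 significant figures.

8.82 µg/mL

Css = infusion rate / CL = 34.3 / 3.89 ≈ 8.82 µg/mL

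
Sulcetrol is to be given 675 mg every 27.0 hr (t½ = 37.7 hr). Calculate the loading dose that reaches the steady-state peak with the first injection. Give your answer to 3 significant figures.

1730 mg

k = ln 2 / 37.7 = 0.01839 hr⁻¹
Accumulation ratio R = 1 / (1 − e^(−kτ)) = 1 / (1 − e^(−0.01839×27.0)) = 1 / (1 − 0.6087) = 2.556
Loading dose = maintenance dose × R = 675 × 2.556 ≈ 1730 mg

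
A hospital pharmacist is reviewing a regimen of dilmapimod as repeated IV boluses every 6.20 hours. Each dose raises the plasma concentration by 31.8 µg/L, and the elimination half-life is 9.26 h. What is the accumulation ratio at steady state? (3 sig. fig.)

2.69

k = ln 2 / 9.26 = 0.07485 h⁻¹
Fraction remaining after one interval: e^(−kτ) = e^(−0.07485 × 6.20) = 0.6287
R = 1 / (1 − 0.6287) = 1 / 0.3713 ≈ 2.69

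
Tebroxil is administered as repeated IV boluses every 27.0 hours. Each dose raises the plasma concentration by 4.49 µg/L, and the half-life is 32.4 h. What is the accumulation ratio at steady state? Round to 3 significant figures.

k = ln 2 / 32.4 = 0.02139 h⁻¹
Fraction remaining after one interval: e^(−kτ) = e^(−0.02139 × 27.0) = 0.5612
R = 1 / (1 − 0.5612) = 1 / 0.4388 ≈ 2.28

2.28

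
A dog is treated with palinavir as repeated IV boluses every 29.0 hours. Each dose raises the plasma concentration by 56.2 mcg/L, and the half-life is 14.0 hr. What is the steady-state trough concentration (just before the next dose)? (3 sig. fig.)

17.5 mcg/L

k = ln 2 / 14.0 = 0.04951 hr⁻¹
Fraction remaining after one interval: e^(−kτ) = e^(−0.04951 × 29.0) = 0.2379
R = 1 / (1 − 0.2379) = 1.312
Css,max = 56.2 × 1.312 = 73.75 mcg/L
Css,min = Css,max × e^(−kτ) = 73.75 × 0.2379 ≈ 17.5 mcg/L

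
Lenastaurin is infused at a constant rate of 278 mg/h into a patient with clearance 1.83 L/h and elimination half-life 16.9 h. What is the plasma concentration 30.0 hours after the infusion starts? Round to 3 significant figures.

Css = rate / CL = 278 / 1.83 = 151.9 µg/mL
k = ln 2 / 16.9 = 0.04101 h⁻¹
C(t) = Css (1 − e^(−kt)) = 151.9 × (1 − e^(−1.230)) = 151.9 × 0.7078 ≈ 108 µg/mL

108 µg/mL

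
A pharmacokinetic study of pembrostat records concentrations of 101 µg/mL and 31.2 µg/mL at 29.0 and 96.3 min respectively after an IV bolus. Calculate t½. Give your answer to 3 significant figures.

k = ln(C₁/C₂) / (t₂ − t₁) = ln(101/31.2) / (96.3 − 29.0)
  = 1.175 / 67.30 = 0.01745 min⁻¹
t½ = ln 2 / k = ln 2 / 0.01745 ≈ 39.7 minutes

39.7 minutes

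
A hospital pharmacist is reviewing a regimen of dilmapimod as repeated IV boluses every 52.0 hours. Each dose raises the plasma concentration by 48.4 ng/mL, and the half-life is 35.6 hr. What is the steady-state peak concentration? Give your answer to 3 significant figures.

76.0 ng/mL

k = ln 2 / 35.6 = 0.01947 hr⁻¹
Fraction remaining after one interval: e^(−kτ) = e^(−0.01947 × 52.0) = 0.3633
R = 1 / (1 − 0.3633) = 1.571
Css,max = 48.4 × 1.571 ≈ 76.0 ng/mL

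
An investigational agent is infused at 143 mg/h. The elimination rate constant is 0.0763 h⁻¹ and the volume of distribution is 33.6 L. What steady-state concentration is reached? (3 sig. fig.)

CL = k · V = 0.0763 × 33.6 = 2.564 L/h
Css = rate / CL = 143 / 2.564 ≈ 55.8 µg/mL

55.8 µg/mL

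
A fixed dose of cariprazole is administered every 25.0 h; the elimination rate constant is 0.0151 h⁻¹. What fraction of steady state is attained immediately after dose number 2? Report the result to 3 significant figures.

f_n = 1 − e^(−nkτ) = 1 − e^(−2 × 0.01510 × 25.0) = 1 − e^(−0.7550) = 1 − 0.4700 ≈ 0.530

0.530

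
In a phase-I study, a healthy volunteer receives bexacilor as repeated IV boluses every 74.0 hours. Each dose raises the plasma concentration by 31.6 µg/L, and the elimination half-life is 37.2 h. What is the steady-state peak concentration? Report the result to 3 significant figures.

k = ln 2 / 37.2 = 0.01863 h⁻¹
Fraction remaining after one interval: e^(−kτ) = e^(−0.01863 × 74.0) = 0.2519
R = 1 / (1 − 0.2519) = 1.337
Css,max = 31.6 × 1.337 ≈ 42.2 µg/L

42.2 µg/L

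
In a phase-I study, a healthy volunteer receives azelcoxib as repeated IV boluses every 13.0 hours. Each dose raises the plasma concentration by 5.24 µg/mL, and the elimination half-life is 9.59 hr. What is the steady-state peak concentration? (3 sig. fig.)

k = ln 2 / 9.59 = 0.07228 hr⁻¹
Fraction remaining after one interval: e^(−kτ) = e^(−0.07228 × 13.0) = 0.3908
R = 1 / (1 − 0.3908) = 1.641
Css,max = 5.24 × 1.641 ≈ 8.60 µg/mL

8.60 µg/mL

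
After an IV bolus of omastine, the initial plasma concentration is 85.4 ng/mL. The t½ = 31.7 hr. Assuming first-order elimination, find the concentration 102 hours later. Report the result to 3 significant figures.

9.18 ng/mL

k = ln 2 / 31.7 = 0.02187 hr⁻¹
102 hr is 3.218 half-lives, so C = 85.4 × (1/2)^3.218 = 85.4 × 0.1075 ≈ 9.18 ng/mL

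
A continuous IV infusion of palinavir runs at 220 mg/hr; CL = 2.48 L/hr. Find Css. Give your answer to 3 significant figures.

Css = infusion rate / CL = 220 / 2.48 ≈ 88.7 mg/L

88.7 mg/L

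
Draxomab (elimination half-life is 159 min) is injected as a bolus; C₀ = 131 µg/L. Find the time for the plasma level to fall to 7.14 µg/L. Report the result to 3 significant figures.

667 minutes

k = ln 2 / 159 = 0.004359 min⁻¹
C(t) = C₀ e^(−kt)  ⇒  t = ln(C₀/C) / k
t = ln(131/7.14) / 0.004359 = 2.909 / 0.004359 ≈ 667 minutes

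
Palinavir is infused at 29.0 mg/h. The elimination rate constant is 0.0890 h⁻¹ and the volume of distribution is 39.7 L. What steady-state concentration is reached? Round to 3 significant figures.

CL = k · V = 0.0890 × 39.7 = 3.533 L/h
Css = rate / CL = 29.0 / 3.533 ≈ 8.21 mg/L

8.21 mg/L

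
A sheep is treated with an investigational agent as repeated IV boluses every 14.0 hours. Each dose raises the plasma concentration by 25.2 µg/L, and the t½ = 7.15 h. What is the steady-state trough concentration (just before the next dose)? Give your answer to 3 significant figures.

8.73 µg/L

k = ln 2 / 7.15 = 0.09694 h⁻¹
Fraction remaining after one interval: e^(−kτ) = e^(−0.09694 × 14.0) = 0.2574
R = 1 / (1 − 0.2574) = 1.347
Css,max = 25.2 × 1.347 = 33.93 µg/L
Css,min = Css,max × e^(−kτ) = 33.93 × 0.2574 ≈ 8.73 µg/L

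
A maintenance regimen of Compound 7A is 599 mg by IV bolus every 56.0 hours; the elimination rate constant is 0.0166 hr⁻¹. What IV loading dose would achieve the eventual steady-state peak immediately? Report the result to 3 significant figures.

Accumulation ratio R = 1 / (1 − e^(−kτ)) = 1 / (1 − e^(−0.01660×56.0)) = 1 / (1 − 0.3947) = 1.652
Loading dose = maintenance dose × R = 599 × 1.652 ≈ 990 mg

990 mg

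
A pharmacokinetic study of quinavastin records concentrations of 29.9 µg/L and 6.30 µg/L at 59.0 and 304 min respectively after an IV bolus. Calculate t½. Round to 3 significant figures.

k = ln(C₁/C₂) / (t₂ − t₁) = ln(29.9/6.30) / (304 − 59.0)
  = 1.557 / 245.0 = 0.006356 min⁻¹
t½ = ln 2 / k = ln 2 / 0.006356 ≈ 109 minutes

109 minutes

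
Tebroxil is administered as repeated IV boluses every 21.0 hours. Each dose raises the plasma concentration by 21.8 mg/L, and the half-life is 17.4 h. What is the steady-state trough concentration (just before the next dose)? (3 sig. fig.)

16.7 mg/L

k = ln 2 / 17.4 = 0.03984 h⁻¹
Fraction remaining after one interval: e^(−kτ) = e^(−0.03984 × 21.0) = 0.4332
R = 1 / (1 − 0.4332) = 1.764
Css,max = 21.8 × 1.764 = 38.46 mg/L
Css,min = Css,max × e^(−kτ) = 38.46 × 0.4332 ≈ 16.7 mg/L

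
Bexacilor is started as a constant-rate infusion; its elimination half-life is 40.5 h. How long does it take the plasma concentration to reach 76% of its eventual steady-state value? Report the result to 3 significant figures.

k = ln 2 / 40.5 = 0.01711 h⁻¹
f = 1 − e^(−kt)  ⇒  t = −ln(1 − f) / k
t = −ln(1 − 0.76) / 0.01711 = 1.427 / 0.01711 ≈ 83.4 hours

83.4 hours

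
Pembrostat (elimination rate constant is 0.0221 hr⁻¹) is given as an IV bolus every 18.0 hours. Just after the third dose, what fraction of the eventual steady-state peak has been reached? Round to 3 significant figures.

f_n = 1 − e^(−nkτ) = 1 − e^(−3 × 0.02210 × 18.0) = 1 − e^(−1.193) = 1 − 0.3032 ≈ 0.697

0.697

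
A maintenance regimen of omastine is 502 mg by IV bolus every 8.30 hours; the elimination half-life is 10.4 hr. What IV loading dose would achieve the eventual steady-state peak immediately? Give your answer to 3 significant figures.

k = ln 2 / 10.4 = 0.06665 hr⁻¹
Accumulation ratio R = 1 / (1 − e^(−kτ)) = 1 / (1 − e^(−0.06665×8.30)) = 1 / (1 − 0.5751) = 2.354
Loading dose = maintenance dose × R = 502 × 2.354 ≈ 1180 mg

1180 mg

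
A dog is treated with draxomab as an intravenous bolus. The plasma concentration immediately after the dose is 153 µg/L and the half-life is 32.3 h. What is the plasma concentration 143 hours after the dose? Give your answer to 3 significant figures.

7.11 µg/L

k = ln 2 / 32.3 = 0.02146 h⁻¹
C(t) = C₀ e^(−kt) = 153 × e^(−0.02146 × 143) = 153 × e^(−3.069) = 153 × 0.04648 ≈ 7.11 µg/L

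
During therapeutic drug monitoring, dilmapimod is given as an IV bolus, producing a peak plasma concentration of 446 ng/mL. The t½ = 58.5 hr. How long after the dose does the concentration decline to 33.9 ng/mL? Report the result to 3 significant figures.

217 hours

k = ln 2 / 58.5 = 0.01185 hr⁻¹
C(t) = C₀ e^(−kt)  ⇒  t = ln(C₀/C) / k
t = ln(446/33.9) / 0.01185 = 2.577 / 0.01185 ≈ 217 hours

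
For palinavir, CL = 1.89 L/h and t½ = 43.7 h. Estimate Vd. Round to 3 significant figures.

119 L

k = ln 2 / t½ = ln 2 / 43.7 = 0.01586 h⁻¹
V = CL / k = 1.89 / 0.01586 ≈ 119 L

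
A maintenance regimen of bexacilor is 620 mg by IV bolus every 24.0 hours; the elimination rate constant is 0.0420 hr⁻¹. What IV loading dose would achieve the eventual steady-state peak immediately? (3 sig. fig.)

Accumulation ratio R = 1 / (1 − e^(−kτ)) = 1 / (1 − e^(−0.04200×24.0)) = 1 / (1 − 0.3649) = 1.575
Loading dose = maintenance dose × R = 620 × 1.575 ≈ 976 mg

976 mg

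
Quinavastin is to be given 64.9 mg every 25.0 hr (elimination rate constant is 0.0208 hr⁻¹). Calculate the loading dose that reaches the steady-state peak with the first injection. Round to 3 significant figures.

160 mg

Accumulation ratio R = 1 / (1 − e^(−kτ)) = 1 / (1 − e^(−0.02080×25.0)) = 1 / (1 − 0.5945) = 2.466
Loading dose = maintenance dose × R = 64.9 × 2.466 ≈ 160 mg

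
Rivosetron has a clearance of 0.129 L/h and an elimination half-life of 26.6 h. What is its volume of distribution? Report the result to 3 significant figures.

4.95 L

k = ln 2 / t½ = ln 2 / 26.6 = 0.02606 h⁻¹
V = CL / k = 0.129 / 0.02606 ≈ 4.95 L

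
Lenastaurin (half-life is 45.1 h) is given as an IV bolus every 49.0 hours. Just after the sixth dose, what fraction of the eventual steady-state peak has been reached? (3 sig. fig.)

0.989

k = ln 2 / 45.1 = 0.01537 h⁻¹
f_n = 1 − e^(−nkτ) = 1 − e^(−6 × 0.01537 × 49.0) = 1 − e^(−4.519) = 1 − 0.01091 ≈ 0.989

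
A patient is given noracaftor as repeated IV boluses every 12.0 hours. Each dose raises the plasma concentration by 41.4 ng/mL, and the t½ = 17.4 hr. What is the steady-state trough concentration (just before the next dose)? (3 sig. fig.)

k = ln 2 / 17.4 = 0.03984 hr⁻¹
Fraction remaining after one interval: e^(−kτ) = e^(−0.03984 × 12.0) = 0.6200
R = 1 / (1 − 0.6200) = 2.632
Css,max = 41.4 × 2.632 = 108.9 ng/mL
Css,min = Css,max × e^(−kτ) = 108.9 × 0.6200 ≈ 67.5 ng/mL

67.5 ng/mL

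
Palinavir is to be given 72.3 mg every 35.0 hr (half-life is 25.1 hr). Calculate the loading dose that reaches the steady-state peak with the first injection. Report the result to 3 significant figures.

117 mg

k = ln 2 / 25.1 = 0.02762 hr⁻¹
Accumulation ratio R = 1 / (1 − e^(−kτ)) = 1 / (1 − e^(−0.02762×35.0)) = 1 / (1 − 0.3804) = 1.614
Loading dose = maintenance dose × R = 72.3 × 1.614 ≈ 117 mg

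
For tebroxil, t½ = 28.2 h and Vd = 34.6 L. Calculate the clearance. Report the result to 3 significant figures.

k = ln 2 / t½ = ln 2 / 28.2 = 0.02458 h⁻¹
CL = k · V = 0.02458 × 34.6 ≈ 0.850 L/h

0.850 L/h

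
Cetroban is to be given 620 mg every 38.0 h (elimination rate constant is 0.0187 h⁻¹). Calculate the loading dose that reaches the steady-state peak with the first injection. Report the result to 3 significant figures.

Accumulation ratio R = 1 / (1 − e^(−kτ)) = 1 / (1 − e^(−0.01870×38.0)) = 1 / (1 − 0.4913) = 1.966
Loading dose = maintenance dose × R = 620 × 1.966 ≈ 1220 mg

1220 mg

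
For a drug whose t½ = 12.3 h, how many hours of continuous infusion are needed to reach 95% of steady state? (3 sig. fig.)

53.2 hours

k = ln 2 / 12.3 = 0.05635 h⁻¹
f = 1 − e^(−kt)  ⇒  t = −ln(1 − f) / k
t = −ln(1 − 0.95) / 0.05635 = 2.996 / 0.05635 ≈ 53.2 hours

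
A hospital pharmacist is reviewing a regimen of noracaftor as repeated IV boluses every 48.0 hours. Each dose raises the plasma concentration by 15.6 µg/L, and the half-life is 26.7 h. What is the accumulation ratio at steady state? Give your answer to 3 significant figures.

1.40

k = ln 2 / 26.7 = 0.02596 h⁻¹
Fraction remaining after one interval: e^(−kτ) = e^(−0.02596 × 48.0) = 0.2876
R = 1 / (1 − 0.2876) = 1 / 0.7124 ≈ 1.40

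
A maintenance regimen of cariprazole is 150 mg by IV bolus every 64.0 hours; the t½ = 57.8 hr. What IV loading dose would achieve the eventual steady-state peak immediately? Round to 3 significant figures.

k = ln 2 / 57.8 = 0.01199 hr⁻¹
Accumulation ratio R = 1 / (1 − e^(−kτ)) = 1 / (1 − e^(−0.01199×64.0)) = 1 / (1 − 0.4642) = 1.866
Loading dose = maintenance dose × R = 150 × 1.866 ≈ 280 mg

280 mg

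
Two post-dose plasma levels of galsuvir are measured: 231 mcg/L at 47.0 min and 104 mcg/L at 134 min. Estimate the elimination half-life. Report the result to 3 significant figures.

75.6 minutes

k = ln(C₁/C₂) / (t₂ − t₁) = ln(231/104) / (134 − 47.0)
  = 0.7980 / 87.00 = 0.009173 min⁻¹
t½ = ln 2 / k = ln 2 / 0.009173 ≈ 75.6 minutes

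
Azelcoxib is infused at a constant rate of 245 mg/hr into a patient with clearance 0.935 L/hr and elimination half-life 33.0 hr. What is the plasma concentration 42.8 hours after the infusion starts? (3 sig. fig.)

Css = rate / CL = 245 / 0.935 = 262.0 µg/mL
k = ln 2 / 33.0 = 0.02100 hr⁻¹
C(t) = Css (1 − e^(−kt)) = 262.0 × (1 − e^(−0.8990)) = 262.0 × 0.5930 ≈ 155 µg/mL

155 µg/mL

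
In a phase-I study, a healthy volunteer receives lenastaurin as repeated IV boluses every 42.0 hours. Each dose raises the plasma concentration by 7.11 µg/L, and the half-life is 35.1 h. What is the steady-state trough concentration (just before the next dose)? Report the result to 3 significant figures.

k = ln 2 / 35.1 = 0.01975 h⁻¹
Fraction remaining after one interval: e^(−kτ) = e^(−0.01975 × 42.0) = 0.4363
R = 1 / (1 − 0.4363) = 1.774
Css,max = 7.11 × 1.774 = 12.61 µg/L
Css,min = Css,max × e^(−kτ) = 12.61 × 0.4363 ≈ 5.50 µg/L

5.50 µg/L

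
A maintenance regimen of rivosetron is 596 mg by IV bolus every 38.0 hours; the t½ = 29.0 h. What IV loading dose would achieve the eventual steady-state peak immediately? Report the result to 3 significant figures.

999 mg

k = ln 2 / 29.0 = 0.02390 h⁻¹
Accumulation ratio R = 1 / (1 − e^(−kτ)) = 1 / (1 − e^(−0.02390×38.0)) = 1 / (1 − 0.4032) = 1.676
Loading dose = maintenance dose × R = 596 × 1.676 ≈ 999 mg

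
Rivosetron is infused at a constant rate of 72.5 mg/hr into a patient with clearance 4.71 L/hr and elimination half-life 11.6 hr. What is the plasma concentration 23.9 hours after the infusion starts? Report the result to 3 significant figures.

11.7 µg/mL

Css = rate / CL = 72.5 / 4.71 = 15.39 µg/mL
k = ln 2 / 11.6 = 0.05975 hr⁻¹
C(t) = Css (1 − e^(−kt)) = 15.39 × (1 − e^(−1.428)) = 15.39 × 0.7602 ≈ 11.7 µg/mL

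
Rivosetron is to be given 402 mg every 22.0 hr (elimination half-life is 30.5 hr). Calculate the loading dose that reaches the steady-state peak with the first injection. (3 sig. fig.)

k = ln 2 / 30.5 = 0.02273 hr⁻¹
Accumulation ratio R = 1 / (1 − e^(−kτ)) = 1 / (1 − e^(−0.02273×22.0)) = 1 / (1 − 0.6065) = 2.542
Loading dose = maintenance dose × R = 402 × 2.542 ≈ 1020 mg

1020 mg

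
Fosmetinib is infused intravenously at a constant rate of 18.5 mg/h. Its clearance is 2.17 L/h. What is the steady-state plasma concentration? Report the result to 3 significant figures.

Css = infusion rate / CL = 18.5 / 2.17 ≈ 8.53 µg/mL

8.53 µg/mL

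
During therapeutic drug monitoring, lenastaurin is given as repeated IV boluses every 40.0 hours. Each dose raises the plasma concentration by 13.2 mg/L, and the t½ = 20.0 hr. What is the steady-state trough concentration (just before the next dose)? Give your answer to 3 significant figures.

k = ln 2 / 20.0 = 0.03466 hr⁻¹
Fraction remaining after one interval: e^(−kτ) = e^(−0.03466 × 40.0) = 0.2500
R = 1 / (1 − 0.2500) = 1.333
Css,max = 13.2 × 1.333 = 17.60 mg/L
Css,min = Css,max × e^(−kτ) = 17.60 × 0.2500 ≈ 4.40 mg/L

4.40 mg/L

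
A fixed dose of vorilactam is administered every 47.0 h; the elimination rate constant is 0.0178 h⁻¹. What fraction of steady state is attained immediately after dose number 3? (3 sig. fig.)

f_n = 1 − e^(−nkτ) = 1 − e^(−3 × 0.01780 × 47.0) = 1 − e^(−2.510) = 1 − 0.08128 ≈ 0.919

0.919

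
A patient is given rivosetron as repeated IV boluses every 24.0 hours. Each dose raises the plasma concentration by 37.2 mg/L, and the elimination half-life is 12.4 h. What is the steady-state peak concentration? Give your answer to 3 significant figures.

50.4 mg/L

k = ln 2 / 12.4 = 0.05590 h⁻¹
Fraction remaining after one interval: e^(−kτ) = e^(−0.05590 × 24.0) = 0.2614
R = 1 / (1 − 0.2614) = 1.354
Css,max = 37.2 × 1.354 ≈ 50.4 mg/L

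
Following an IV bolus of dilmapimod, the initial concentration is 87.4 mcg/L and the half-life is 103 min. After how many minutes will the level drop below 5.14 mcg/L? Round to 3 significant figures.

k = ln 2 / 103 = 0.006730 min⁻¹
C(t) = C₀ e^(−kt)  ⇒  t = ln(C₀/C) / k
t = ln(87.4/5.14) / 0.006730 = 2.833 / 0.006730 ≈ 421 minutes

421 minutes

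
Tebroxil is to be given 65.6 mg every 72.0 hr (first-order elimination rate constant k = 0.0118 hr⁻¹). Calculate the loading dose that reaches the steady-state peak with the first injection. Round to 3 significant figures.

Accumulation ratio R = 1 / (1 − e^(−kτ)) = 1 / (1 − e^(−0.01180×72.0)) = 1 / (1 − 0.4276) = 1.747
Loading dose = maintenance dose × R = 65.6 × 1.747 ≈ 115 mg

115 mg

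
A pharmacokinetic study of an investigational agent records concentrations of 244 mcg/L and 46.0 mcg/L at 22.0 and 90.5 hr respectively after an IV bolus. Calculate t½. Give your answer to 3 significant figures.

k = ln(C₁/C₂) / (t₂ − t₁) = ln(244/46.0) / (90.5 − 22.0)
  = 1.669 / 68.50 = 0.02436 hr⁻¹
t½ = ln 2 / k = ln 2 / 0.02436 ≈ 28.5 hours

28.5 hours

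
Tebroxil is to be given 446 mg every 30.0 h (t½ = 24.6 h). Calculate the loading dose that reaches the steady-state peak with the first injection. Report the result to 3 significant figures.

k = ln 2 / 24.6 = 0.02818 h⁻¹
Accumulation ratio R = 1 / (1 − e^(−kτ)) = 1 / (1 − e^(−0.02818×30.0)) = 1 / (1 − 0.4294) = 1.753
Loading dose = maintenance dose × R = 446 × 1.753 ≈ 782 mg

782 mg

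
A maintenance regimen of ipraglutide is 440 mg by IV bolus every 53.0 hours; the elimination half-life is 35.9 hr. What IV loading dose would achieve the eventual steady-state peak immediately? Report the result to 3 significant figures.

687 mg

k = ln 2 / 35.9 = 0.01931 hr⁻¹
Accumulation ratio R = 1 / (1 − e^(−kτ)) = 1 / (1 − e^(−0.01931×53.0)) = 1 / (1 − 0.3594) = 1.561
Loading dose = maintenance dose × R = 440 × 1.561 ≈ 687 mg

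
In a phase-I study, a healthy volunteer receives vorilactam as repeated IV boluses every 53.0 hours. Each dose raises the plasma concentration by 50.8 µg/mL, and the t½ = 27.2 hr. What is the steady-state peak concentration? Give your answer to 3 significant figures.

68.6 µg/mL

k = ln 2 / 27.2 = 0.02548 hr⁻¹
Fraction remaining after one interval: e^(−kτ) = e^(−0.02548 × 53.0) = 0.2591
R = 1 / (1 − 0.2591) = 1.350
Css,max = 50.8 × 1.350 ≈ 68.6 µg/mL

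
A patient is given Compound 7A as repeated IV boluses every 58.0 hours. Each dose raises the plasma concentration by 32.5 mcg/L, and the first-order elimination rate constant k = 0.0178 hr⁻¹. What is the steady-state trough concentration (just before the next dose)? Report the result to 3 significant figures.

18.0 mcg/L

Fraction remaining after one interval: e^(−kτ) = e^(−0.01780 × 58.0) = 0.3562
R = 1 / (1 − 0.3562) = 1.553
Css,max = 32.5 × 1.553 = 50.48 mcg/L
Css,min = Css,max × e^(−kτ) = 50.48 × 0.3562 ≈ 18.0 mcg/L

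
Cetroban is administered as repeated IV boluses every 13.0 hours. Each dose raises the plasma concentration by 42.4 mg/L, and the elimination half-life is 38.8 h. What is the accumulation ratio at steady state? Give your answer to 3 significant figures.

4.83

k = ln 2 / 38.8 = 0.01786 h⁻¹
Fraction remaining after one interval: e^(−kτ) = e^(−0.01786 × 13.0) = 0.7928
R = 1 / (1 − 0.7928) = 1 / 0.2072 ≈ 4.83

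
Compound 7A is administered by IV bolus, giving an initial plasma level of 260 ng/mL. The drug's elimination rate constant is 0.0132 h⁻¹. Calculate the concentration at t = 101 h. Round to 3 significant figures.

68.5 ng/mL

C(t) = C₀ e^(−kt) = 260 × e^(−0.01320 × 101) = 260 × e^(−1.333) = 260 × 0.2636 ≈ 68.5 ng/mL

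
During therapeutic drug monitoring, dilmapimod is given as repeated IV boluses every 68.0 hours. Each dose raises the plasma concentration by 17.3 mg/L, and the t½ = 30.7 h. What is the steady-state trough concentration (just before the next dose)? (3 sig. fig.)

k = ln 2 / 30.7 = 0.02258 h⁻¹
Fraction remaining after one interval: e^(−kτ) = e^(−0.02258 × 68.0) = 0.2154
R = 1 / (1 − 0.2154) = 1.275
Css,max = 17.3 × 1.275 = 22.05 mg/L
Css,min = Css,max × e^(−kτ) = 22.05 × 0.2154 ≈ 4.75 mg/L

4.75 mg/L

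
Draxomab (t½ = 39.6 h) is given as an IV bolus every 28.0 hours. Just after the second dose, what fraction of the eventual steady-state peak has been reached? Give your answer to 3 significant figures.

0.625

k = ln 2 / 39.6 = 0.01750 h⁻¹
f_n = 1 − e^(−nkτ) = 1 − e^(−2 × 0.01750 × 28.0) = 1 − e^(−0.9802) = 1 − 0.3752 ≈ 0.625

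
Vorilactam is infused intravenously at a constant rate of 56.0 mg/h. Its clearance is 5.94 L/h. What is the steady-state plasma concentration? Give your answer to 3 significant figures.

9.43 mg/L

Css = infusion rate / CL = 56.0 / 5.94 ≈ 9.43 mg/L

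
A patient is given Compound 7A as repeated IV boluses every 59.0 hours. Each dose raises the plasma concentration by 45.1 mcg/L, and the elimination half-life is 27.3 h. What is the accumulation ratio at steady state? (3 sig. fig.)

1.29

k = ln 2 / 27.3 = 0.02539 h⁻¹
Fraction remaining after one interval: e^(−kτ) = e^(−0.02539 × 59.0) = 0.2236
R = 1 / (1 − 0.2236) = 1 / 0.7764 ≈ 1.29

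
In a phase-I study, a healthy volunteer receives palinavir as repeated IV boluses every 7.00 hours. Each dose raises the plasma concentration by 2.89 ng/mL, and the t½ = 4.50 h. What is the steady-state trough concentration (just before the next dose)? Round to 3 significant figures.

k = ln 2 / 4.50 = 0.1540 h⁻¹
Fraction remaining after one interval: e^(−kτ) = e^(−0.1540 × 7.00) = 0.3402
R = 1 / (1 − 0.3402) = 1.516
Css,max = 2.89 × 1.516 = 4.380 ng/mL
Css,min = Css,max × e^(−kτ) = 4.380 × 0.3402 ≈ 1.49 ng/mL

1.49 ng/mL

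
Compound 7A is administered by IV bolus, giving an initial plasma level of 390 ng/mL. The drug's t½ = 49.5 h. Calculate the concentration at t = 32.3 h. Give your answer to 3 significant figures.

k = ln 2 / 49.5 = 0.01400 h⁻¹
C(t) = C₀ e^(−kt) = 390 × e^(−0.01400 × 32.3) = 390 × e^(−0.4523) = 390 × 0.6362 ≈ 248 ng/mL

248 ng/mL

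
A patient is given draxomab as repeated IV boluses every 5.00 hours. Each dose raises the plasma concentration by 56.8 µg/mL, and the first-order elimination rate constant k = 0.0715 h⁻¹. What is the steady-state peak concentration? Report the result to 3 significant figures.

Fraction remaining after one interval: e^(−kτ) = e^(−0.07150 × 5.00) = 0.6994
R = 1 / (1 − 0.6994) = 3.327
Css,max = 56.8 × 3.327 ≈ 189 µg/mL

189 µg/mL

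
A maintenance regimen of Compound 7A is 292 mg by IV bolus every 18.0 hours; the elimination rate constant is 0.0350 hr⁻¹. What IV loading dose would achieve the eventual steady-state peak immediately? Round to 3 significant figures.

Accumulation ratio R = 1 / (1 − e^(−kτ)) = 1 / (1 − e^(−0.03500×18.0)) = 1 / (1 − 0.5326) = 2.139
Loading dose = maintenance dose × R = 292 × 2.139 ≈ 625 mg

625 mg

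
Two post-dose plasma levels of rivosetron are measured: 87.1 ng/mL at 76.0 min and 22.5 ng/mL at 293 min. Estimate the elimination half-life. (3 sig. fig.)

111 minutes

k = ln(C₁/C₂) / (t₂ − t₁) = ln(87.1/22.5) / (293 − 76.0)
  = 1.354 / 217.0 = 0.006238 min⁻¹
t½ = ln 2 / k = ln 2 / 0.006238 ≈ 111 minutes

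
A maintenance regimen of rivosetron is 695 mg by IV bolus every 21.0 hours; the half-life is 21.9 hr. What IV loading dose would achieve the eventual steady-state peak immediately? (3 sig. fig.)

k = ln 2 / 21.9 = 0.03165 hr⁻¹
Accumulation ratio R = 1 / (1 − e^(−kτ)) = 1 / (1 − e^(−0.03165×21.0)) = 1 / (1 − 0.5144) = 2.060
Loading dose = maintenance dose × R = 695 × 2.060 ≈ 1430 mg

1430 mg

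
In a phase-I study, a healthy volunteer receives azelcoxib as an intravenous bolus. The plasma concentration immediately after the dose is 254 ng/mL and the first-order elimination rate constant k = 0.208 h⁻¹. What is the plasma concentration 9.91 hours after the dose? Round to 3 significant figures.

32.3 ng/mL

C(t) = C₀ e^(−kt) = 254 × e^(−0.2080 × 9.91) = 254 × e^(−2.061) = 254 × 0.1273 ≈ 32.3 ng/mL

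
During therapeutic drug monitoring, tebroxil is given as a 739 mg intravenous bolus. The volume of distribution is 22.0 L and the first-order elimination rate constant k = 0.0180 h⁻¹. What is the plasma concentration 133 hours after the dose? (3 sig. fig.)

C₀ = dose / V = 739 / 22.0 = 33.59 mg/L
C(t) = C₀ e^(−kt) = 33.59 × e^(−0.01800 × 133) = 33.59 × e^(−2.394) = 33.59 × 0.09126 ≈ 3.07 mg/L

3.07 mg/L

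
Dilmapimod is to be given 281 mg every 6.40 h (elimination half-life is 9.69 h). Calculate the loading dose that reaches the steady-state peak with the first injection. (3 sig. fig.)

k = ln 2 / 9.69 = 0.07153 h⁻¹
Accumulation ratio R = 1 / (1 − e^(−kτ)) = 1 / (1 − e^(−0.07153×6.40)) = 1 / (1 − 0.6327) = 2.722
Loading dose = maintenance dose × R = 281 × 2.722 ≈ 765 mg

765 mg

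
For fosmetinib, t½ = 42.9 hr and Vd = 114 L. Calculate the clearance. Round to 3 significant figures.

k = ln 2 / t½ = ln 2 / 42.9 = 0.01616 hr⁻¹
CL = k · V = 0.01616 × 114 ≈ 1.84 L/hr

1.84 L/hr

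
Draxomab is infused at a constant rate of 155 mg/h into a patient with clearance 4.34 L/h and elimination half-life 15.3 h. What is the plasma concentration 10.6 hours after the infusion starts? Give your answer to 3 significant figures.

Css = rate / CL = 155 / 4.34 = 35.71 µg/mL
k = ln 2 / 15.3 = 0.04530 h⁻¹
C(t) = Css (1 − e^(−kt)) = 35.71 × (1 − e^(−0.4802)) = 35.71 × 0.3814 ≈ 13.6 µg/mL

13.6 µg/mL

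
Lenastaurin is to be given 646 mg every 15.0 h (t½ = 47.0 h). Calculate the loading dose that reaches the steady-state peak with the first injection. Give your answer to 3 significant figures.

3260 mg

k = ln 2 / 47.0 = 0.01475 h⁻¹
Accumulation ratio R = 1 / (1 − e^(−kτ)) = 1 / (1 − e^(−0.01475×15.0)) = 1 / (1 − 0.8015) = 5.039
Loading dose = maintenance dose × R = 646 × 5.039 ≈ 3260 mg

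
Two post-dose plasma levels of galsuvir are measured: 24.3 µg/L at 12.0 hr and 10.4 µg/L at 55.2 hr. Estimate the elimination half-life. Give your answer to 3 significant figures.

k = ln(C₁/C₂) / (t₂ − t₁) = ln(24.3/10.4) / (55.2 − 12.0)
  = 0.8487 / 43.20 = 0.01965 hr⁻¹
t½ = ln 2 / k = ln 2 / 0.01965 ≈ 35.3 hours

35.3 hours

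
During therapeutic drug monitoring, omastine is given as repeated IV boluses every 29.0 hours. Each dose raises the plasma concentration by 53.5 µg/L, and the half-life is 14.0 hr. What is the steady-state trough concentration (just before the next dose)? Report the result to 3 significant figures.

16.7 µg/L

k = ln 2 / 14.0 = 0.04951 hr⁻¹
Fraction remaining after one interval: e^(−kτ) = e^(−0.04951 × 29.0) = 0.2379
R = 1 / (1 − 0.2379) = 1.312
Css,max = 53.5 × 1.312 = 70.20 µg/L
Css,min = Css,max × e^(−kτ) = 70.20 × 0.2379 ≈ 16.7 µg/L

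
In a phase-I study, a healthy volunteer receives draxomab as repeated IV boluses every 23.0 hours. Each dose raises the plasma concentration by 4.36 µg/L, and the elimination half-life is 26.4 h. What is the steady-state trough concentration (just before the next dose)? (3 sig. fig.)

5.26 µg/L

k = ln 2 / 26.4 = 0.02626 h⁻¹
Fraction remaining after one interval: e^(−kτ) = e^(−0.02626 × 23.0) = 0.5467
R = 1 / (1 − 0.5467) = 2.206
Css,max = 4.36 × 2.206 = 9.618 µg/L
Css,min = Css,max × e^(−kτ) = 9.618 × 0.5467 ≈ 5.26 µg/L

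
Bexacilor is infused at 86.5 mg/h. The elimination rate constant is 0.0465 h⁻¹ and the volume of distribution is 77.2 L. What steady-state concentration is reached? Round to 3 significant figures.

24.1 mg/L

CL = k · V = 0.0465 × 77.2 = 3.590 L/h
Css = rate / CL = 86.5 / 3.590 ≈ 24.1 mg/L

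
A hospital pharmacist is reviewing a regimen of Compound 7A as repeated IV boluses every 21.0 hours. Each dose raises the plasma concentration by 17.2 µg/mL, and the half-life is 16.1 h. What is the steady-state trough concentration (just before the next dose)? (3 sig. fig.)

11.7 µg/mL

k = ln 2 / 16.1 = 0.04305 h⁻¹
Fraction remaining after one interval: e^(−kτ) = e^(−0.04305 × 21.0) = 0.4049
R = 1 / (1 − 0.4049) = 1.680
Css,max = 17.2 × 1.680 = 28.90 µg/mL
Css,min = Css,max × e^(−kτ) = 28.90 × 0.4049 ≈ 11.7 µg/mL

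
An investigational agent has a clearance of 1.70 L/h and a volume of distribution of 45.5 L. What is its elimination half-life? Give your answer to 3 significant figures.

18.6 hours

k = CL / V = 1.70 / 45.5 = 0.03736 h⁻¹
t½ = ln 2 / k = ln 2 / 0.03736 ≈ 18.6 hours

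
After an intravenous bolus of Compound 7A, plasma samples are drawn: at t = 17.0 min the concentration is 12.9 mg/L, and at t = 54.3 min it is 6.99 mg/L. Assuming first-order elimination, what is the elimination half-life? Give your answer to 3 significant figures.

k = ln(C₁/C₂) / (t₂ − t₁) = ln(12.9/6.99) / (54.3 − 17.0)
  = 0.6127 / 37.30 = 0.01643 min⁻¹
t½ = ln 2 / k = ln 2 / 0.01643 ≈ 42.2 minutes

42.2 minutes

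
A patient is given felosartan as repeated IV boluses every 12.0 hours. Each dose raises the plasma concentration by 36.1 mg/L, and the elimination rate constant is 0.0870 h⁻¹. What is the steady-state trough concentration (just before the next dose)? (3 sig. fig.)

19.6 mg/L

Fraction remaining after one interval: e^(−kτ) = e^(−0.08700 × 12.0) = 0.3520
R = 1 / (1 − 0.3520) = 1.543
Css,max = 36.1 × 1.543 = 55.71 mg/L
Css,min = Css,max × e^(−kτ) = 55.71 × 0.3520 ≈ 19.6 mg/L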